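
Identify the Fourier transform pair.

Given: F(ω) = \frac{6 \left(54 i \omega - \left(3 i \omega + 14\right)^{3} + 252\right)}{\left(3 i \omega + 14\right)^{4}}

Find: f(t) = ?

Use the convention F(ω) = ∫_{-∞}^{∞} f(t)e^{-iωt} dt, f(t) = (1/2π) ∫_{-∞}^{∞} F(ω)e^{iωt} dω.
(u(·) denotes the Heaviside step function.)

f(t) = 2 \left(t^{2} - 1\right) e^{- \frac{14 t}{3}} u\left(t\right)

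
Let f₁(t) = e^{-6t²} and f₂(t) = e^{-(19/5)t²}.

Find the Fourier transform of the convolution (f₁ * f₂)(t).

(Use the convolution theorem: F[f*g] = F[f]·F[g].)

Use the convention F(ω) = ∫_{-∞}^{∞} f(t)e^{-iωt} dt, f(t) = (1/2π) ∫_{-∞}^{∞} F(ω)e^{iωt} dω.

F[f₁*f₂](ω) = \frac{\sqrt{570} \pi e^{- \frac{49 \omega^{2}}{456}}}{114}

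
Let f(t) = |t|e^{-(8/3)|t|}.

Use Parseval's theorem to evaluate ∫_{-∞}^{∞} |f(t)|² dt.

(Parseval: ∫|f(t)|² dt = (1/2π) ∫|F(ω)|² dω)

∫|f(t)|² dt = \frac{27}{1024}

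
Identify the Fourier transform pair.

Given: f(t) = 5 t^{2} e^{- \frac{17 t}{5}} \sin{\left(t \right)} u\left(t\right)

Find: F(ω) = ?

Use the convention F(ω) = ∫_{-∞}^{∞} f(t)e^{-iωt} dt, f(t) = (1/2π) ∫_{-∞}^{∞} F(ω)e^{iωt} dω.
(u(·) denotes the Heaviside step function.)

F(ω) = \frac{6250 \left(3 \left(5 i \omega + 17\right)^{2} - 25\right)}{\left(\left(5 i \omega + 17\right)^{2} + 25\right)^{3}}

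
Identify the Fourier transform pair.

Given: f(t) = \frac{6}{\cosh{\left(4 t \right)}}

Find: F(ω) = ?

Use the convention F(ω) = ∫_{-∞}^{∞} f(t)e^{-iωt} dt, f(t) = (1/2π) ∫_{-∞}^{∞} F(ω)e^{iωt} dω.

F(ω) = \frac{3 \pi}{2 \cosh{\left(\frac{\pi \omega}{8} \right)}}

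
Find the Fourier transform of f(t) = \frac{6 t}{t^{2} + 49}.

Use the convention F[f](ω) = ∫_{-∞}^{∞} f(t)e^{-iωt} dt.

F(ω) = - 6 i \pi e^{- 7 \left|{\omega}\right|} \operatorname{sign}{\left(\omega \right)}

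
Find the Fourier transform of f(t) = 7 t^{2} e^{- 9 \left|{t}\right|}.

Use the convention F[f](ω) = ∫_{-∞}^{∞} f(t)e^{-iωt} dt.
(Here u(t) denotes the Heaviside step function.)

F(ω) = \frac{756 \left(27 - \omega^{2}\right)}{\left(\omega^{2} + 81\right)^{3}}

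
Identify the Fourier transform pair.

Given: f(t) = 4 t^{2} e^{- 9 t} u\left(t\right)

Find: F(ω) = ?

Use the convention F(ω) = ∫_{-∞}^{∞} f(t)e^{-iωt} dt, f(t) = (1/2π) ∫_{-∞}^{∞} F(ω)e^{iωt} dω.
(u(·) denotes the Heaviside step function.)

F(ω) = \frac{8}{\left(i \omega + 9\right)^{3}}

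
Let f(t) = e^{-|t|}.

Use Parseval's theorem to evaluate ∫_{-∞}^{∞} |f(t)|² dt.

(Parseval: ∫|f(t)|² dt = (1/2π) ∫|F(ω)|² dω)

∫|f(t)|² dt = 1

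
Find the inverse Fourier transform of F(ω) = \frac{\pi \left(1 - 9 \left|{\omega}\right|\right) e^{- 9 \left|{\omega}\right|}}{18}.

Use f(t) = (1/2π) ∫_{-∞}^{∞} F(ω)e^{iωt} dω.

f(t) = \frac{t^{2}}{\left(t^{2} + 81\right)^{2}}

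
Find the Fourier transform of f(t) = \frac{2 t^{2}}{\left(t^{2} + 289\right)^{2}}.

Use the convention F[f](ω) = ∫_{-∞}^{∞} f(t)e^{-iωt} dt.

F(ω) = \frac{\pi \left(1 - 17 \left|{\omega}\right|\right) e^{- 17 \left|{\omega}\right|}}{17}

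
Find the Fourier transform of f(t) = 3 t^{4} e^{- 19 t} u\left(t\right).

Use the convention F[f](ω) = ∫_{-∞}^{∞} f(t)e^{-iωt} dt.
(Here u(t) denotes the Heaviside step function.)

F(ω) = \frac{72}{\left(i \omega + 19\right)^{5}}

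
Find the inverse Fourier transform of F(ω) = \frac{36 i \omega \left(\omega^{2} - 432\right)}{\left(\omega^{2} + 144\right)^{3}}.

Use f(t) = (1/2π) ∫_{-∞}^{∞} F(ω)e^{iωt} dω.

f(t) = 9 t e^{- 12 \left|{t}\right|} \left|{t}\right|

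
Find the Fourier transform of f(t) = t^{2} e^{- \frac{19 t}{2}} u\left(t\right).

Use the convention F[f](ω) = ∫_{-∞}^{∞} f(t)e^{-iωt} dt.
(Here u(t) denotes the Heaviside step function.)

F(ω) = \frac{16}{\left(2 i \omega + 19\right)^{3}}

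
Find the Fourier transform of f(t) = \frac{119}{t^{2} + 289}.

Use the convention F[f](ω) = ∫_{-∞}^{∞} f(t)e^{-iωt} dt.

F(ω) = 7 \pi e^{- 17 \left|{\omega}\right|}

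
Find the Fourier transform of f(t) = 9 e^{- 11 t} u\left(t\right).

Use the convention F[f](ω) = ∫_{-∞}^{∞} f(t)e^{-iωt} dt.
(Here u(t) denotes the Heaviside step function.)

F(ω) = \frac{9}{i \omega + 11}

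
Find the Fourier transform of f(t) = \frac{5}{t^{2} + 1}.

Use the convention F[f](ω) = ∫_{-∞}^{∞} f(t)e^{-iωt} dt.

F(ω) = 5 \pi e^{- \left|{\omega}\right|}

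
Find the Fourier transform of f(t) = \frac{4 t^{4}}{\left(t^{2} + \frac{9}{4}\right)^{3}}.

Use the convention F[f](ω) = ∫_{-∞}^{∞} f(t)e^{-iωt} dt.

F(ω) = \frac{\pi \left(3 \omega^{2} - 10 \left|{\omega}\right| + 4\right) e^{- \frac{3 \left|{\omega}\right|}{2}}}{4}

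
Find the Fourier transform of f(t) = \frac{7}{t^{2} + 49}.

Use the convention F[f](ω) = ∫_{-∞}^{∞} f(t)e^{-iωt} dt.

F(ω) = \pi e^{- 7 \left|{\omega}\right|}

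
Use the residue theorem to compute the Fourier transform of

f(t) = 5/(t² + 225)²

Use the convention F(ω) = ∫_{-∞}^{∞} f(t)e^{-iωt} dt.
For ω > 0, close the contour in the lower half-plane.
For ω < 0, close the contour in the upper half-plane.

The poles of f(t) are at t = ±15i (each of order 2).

Let g(z) = f(z)e^{-iωz}; for large |z| the factor e^{-iωz} decays in the lower half-plane when ω > 0 and in the upper half-plane when ω < 0.

Case ω > 0 (lower half-plane, clockwise contour ⇒ F(ω) = -2πi·ΣRes):
  Res_{z = - 15 i} g(z) = \frac{i \left(15 \omega + 1\right) e^{- 15 \omega}}{2700} (pole of order 2)
  F(ω) = -2πi·ΣRes = \frac{\pi \left(15 \omega + 1\right) e^{- 15 \omega}}{1350}

Case ω < 0 (upper half-plane, counterclockwise contour ⇒ F(ω) = +2πi·ΣRes):
  Res_{z = 15 i} g(z) = \frac{i \left(15 \omega - 1\right) e^{15 \omega}}{2700} (pole of order 2)
  F(ω) = 2πi·ΣRes = \frac{\pi \left(1 - 15 \omega\right) e^{15 \omega}}{1350}

Both cases combine into a single formula in |ω|:

F(ω) = \frac{\pi \left(15 \left|{\omega}\right| + 1\right) e^{- 15 \left|{\omega}\right|}}{1350}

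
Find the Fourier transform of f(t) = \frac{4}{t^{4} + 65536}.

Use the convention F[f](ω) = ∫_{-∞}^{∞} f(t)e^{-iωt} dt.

F(ω) = \frac{\pi e^{- 8 \sqrt{2} \left|{\omega}\right|} \sin{\left(8 \sqrt{2} \left|{\omega}\right| + \frac{\pi}{4} \right)}}{1024}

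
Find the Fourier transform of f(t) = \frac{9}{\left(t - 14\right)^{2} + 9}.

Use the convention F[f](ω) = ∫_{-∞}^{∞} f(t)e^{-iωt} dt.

F(ω) = 3 \pi e^{- 14 i \omega - 3 \left|{\omega}\right|}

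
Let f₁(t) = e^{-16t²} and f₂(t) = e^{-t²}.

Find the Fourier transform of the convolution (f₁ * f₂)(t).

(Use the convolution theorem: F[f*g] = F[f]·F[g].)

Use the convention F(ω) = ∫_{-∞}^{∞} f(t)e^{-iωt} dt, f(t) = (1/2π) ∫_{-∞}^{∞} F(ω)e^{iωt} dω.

F[f₁*f₂](ω) = \frac{\pi e^{- \frac{17 \omega^{2}}{64}}}{4}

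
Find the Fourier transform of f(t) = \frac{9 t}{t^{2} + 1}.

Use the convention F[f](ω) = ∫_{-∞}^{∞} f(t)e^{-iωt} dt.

F(ω) = - 9 i \pi e^{- \left|{\omega}\right|} \operatorname{sign}{\left(\omega \right)}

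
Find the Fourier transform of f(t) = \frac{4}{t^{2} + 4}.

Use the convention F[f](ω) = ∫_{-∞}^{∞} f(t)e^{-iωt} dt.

F(ω) = 2 \pi e^{- 2 \left|{\omega}\right|}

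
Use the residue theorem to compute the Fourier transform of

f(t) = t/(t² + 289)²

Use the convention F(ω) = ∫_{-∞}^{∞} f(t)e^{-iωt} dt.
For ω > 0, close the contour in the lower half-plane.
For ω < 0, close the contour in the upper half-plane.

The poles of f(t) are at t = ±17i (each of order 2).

Let g(z) = f(z)e^{-iωz}; for large |z| the factor e^{-iωz} decays in the lower half-plane when ω > 0 and in the upper half-plane when ω < 0.

Case ω > 0 (lower half-plane, clockwise contour ⇒ F(ω) = -2πi·ΣRes):
  Res_{z = - 17 i} g(z) = \frac{\omega e^{- 17 \omega}}{68} (pole of order 2)
  F(ω) = -2πi·ΣRes = - \frac{i \pi \omega e^{- 17 \omega}}{34}

Case ω < 0 (upper half-plane, counterclockwise contour ⇒ F(ω) = +2πi·ΣRes):
  Res_{z = 17 i} g(z) = - \frac{\omega e^{17 \omega}}{68} (pole of order 2)
  F(ω) = 2πi·ΣRes = - \frac{i \pi \omega e^{17 \omega}}{34}

Both cases combine into a single formula in |ω|:

F(ω) = - \frac{i \pi \omega e^{- 17 \left|{\omega}\right|}}{34}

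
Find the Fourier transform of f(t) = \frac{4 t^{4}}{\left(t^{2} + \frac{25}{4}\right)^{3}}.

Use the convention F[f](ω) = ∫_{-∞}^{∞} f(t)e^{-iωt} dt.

F(ω) = \frac{\pi \left(25 \omega^{2} - 50 \left|{\omega}\right| + 12\right) e^{- \frac{5 \left|{\omega}\right|}{2}}}{20}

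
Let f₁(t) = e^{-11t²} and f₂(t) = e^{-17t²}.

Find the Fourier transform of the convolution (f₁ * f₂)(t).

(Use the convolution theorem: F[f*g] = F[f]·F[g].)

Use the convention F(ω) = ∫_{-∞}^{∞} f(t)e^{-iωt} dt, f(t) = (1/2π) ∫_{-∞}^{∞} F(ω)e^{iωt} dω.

F[f₁*f₂](ω) = \frac{\sqrt{187} \pi e^{- \frac{7 \omega^{2}}{187}}}{187}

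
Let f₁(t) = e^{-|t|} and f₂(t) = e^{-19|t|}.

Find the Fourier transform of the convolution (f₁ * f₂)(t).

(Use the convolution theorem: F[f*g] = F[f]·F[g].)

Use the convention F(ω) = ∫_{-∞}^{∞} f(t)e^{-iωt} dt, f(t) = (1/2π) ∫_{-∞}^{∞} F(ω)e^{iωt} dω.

F[f₁*f₂](ω) = \frac{76}{\left(\omega^{2} + 1\right) \left(\omega^{2} + 361\right)}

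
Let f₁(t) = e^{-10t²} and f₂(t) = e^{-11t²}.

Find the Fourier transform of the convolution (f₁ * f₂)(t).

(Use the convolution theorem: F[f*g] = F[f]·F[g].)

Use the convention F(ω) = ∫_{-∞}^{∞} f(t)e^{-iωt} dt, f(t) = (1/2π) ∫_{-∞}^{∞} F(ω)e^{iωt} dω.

F[f₁*f₂](ω) = \frac{\sqrt{110} \pi e^{- \frac{21 \omega^{2}}{440}}}{110}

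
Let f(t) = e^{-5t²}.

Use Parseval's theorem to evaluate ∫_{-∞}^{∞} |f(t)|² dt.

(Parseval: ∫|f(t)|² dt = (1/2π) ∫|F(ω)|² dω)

∫|f(t)|² dt = \frac{\sqrt{10} \sqrt{\pi}}{10}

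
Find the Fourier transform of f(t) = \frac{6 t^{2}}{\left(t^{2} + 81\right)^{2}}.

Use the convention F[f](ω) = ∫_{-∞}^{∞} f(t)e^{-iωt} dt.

F(ω) = \frac{\pi \left(1 - 9 \left|{\omega}\right|\right) e^{- 9 \left|{\omega}\right|}}{3}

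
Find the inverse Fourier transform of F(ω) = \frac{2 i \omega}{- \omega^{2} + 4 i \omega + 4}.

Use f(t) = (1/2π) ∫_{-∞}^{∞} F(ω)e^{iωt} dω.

f(t) = 2 \left(1 - 2 t\right) e^{- 2 t} u\left(t\right)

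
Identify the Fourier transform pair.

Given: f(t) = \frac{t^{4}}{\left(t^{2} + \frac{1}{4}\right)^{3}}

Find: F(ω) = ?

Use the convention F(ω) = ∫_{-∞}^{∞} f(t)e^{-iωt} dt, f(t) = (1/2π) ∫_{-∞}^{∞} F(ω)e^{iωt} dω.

F(ω) = \frac{\pi \left(\omega^{2} - 10 \left|{\omega}\right| + 12\right) e^{- \frac{\left|{\omega}\right|}{2}}}{16}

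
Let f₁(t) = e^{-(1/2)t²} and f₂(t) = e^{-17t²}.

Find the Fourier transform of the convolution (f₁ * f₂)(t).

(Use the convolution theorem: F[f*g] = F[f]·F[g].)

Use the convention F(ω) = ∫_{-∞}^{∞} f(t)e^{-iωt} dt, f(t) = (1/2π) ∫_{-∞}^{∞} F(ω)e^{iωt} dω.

F[f₁*f₂](ω) = \frac{\sqrt{34} \pi e^{- \frac{35 \omega^{2}}{68}}}{17}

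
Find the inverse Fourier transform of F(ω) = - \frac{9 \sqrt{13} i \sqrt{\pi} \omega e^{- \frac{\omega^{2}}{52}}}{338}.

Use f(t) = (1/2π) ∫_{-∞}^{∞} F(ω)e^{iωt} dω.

f(t) = 9 t e^{- 13 t^{2}}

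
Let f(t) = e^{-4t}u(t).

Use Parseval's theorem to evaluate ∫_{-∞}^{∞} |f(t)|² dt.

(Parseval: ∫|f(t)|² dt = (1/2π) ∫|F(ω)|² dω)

∫|f(t)|² dt = \frac{1}{8}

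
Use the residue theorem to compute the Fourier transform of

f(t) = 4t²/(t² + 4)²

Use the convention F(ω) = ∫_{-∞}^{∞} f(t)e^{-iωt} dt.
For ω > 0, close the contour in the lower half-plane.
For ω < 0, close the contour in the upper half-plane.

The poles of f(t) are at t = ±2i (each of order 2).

Let g(z) = f(z)e^{-iωz}; for large |z| the factor e^{-iωz} decays in the lower half-plane when ω > 0 and in the upper half-plane when ω < 0.

Case ω > 0 (lower half-plane, clockwise contour ⇒ F(ω) = -2πi·ΣRes):
  Res_{z = - 2 i} g(z) = i \left(\frac{1}{2} - \omega\right) e^{- 2 \omega} (pole of order 2)
  F(ω) = -2πi·ΣRes = \pi \left(1 - 2 \omega\right) e^{- 2 \omega}

Case ω < 0 (upper half-plane, counterclockwise contour ⇒ F(ω) = +2πi·ΣRes):
  Res_{z = 2 i} g(z) = i \left(- \omega - \frac{1}{2}\right) e^{2 \omega} (pole of order 2)
  F(ω) = 2πi·ΣRes = \pi \left(2 \omega + 1\right) e^{2 \omega}

Both cases combine into a single formula in |ω|:

F(ω) = \pi \left(1 - 2 \left|{\omega}\right|\right) e^{- 2 \left|{\omega}\right|}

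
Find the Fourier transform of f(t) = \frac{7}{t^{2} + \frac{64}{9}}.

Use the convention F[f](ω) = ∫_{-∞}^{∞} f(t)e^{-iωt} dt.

F(ω) = \frac{21 \pi e^{- \frac{8 \left|{\omega}\right|}{3}}}{8}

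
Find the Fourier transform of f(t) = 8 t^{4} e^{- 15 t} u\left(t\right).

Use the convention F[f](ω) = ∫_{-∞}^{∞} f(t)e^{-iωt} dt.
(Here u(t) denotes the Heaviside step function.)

F(ω) = \frac{192}{\left(i \omega + 15\right)^{5}}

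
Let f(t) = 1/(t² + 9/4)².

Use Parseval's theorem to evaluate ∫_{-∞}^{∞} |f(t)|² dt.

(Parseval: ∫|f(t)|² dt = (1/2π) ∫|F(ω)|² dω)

∫|f(t)|² dt = \frac{40 \pi}{2187}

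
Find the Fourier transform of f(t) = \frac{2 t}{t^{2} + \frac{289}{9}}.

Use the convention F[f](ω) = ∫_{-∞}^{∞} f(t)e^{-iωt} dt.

F(ω) = - 2 i \pi e^{- \frac{17 \left|{\omega}\right|}{3}} \operatorname{sign}{\left(\omega \right)}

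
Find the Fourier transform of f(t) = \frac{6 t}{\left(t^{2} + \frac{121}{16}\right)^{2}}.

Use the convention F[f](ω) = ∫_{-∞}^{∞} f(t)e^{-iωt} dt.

F(ω) = - \frac{12 i \pi \omega e^{- \frac{11 \left|{\omega}\right|}{4}}}{11}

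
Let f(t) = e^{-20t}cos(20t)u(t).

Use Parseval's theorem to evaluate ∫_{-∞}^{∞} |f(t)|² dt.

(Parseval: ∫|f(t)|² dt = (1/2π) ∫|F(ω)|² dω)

∫|f(t)|² dt = \frac{3}{160}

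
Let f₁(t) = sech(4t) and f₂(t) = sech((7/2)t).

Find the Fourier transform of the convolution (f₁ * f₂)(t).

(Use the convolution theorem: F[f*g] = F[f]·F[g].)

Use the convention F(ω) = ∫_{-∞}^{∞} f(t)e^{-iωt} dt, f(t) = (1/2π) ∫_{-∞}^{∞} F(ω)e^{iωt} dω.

F[f₁*f₂](ω) = \frac{\pi^{2}}{14 \cosh{\left(\frac{\pi \omega}{8} \right)} \cosh{\left(\frac{\pi \omega}{7} \right)}}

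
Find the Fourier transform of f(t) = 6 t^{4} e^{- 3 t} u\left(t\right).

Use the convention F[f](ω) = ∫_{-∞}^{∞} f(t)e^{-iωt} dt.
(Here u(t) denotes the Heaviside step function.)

F(ω) = \frac{144}{\left(i \omega + 3\right)^{5}}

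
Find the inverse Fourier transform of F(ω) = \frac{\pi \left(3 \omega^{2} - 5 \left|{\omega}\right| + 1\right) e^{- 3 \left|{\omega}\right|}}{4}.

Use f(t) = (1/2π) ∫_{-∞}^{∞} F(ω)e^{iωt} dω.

f(t) = \frac{2 t^{4}}{\left(t^{2} + 9\right)^{3}}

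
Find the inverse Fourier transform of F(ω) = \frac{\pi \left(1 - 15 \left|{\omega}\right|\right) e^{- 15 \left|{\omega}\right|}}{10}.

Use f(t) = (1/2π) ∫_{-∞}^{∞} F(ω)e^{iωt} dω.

f(t) = \frac{3 t^{2}}{\left(t^{2} + 225\right)^{2}}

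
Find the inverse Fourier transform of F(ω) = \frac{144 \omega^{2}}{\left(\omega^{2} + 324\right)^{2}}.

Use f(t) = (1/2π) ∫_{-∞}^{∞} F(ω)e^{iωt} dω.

f(t) = 2 \left(1 - 18 \left|{t}\right|\right) e^{- 18 \left|{t}\right|}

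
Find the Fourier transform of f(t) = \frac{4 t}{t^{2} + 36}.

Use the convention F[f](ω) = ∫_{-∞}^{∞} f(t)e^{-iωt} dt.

F(ω) = - 4 i \pi e^{- 6 \left|{\omega}\right|} \operatorname{sign}{\left(\omega \right)}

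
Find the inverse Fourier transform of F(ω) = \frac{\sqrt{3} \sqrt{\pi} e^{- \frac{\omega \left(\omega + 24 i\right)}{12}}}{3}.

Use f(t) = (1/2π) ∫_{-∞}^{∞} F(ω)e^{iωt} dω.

f(t) = e^{- 3 \left(t - 2\right)^{2}}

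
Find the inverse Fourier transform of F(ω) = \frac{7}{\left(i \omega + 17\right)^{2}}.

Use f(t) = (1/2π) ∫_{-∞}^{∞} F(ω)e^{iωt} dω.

f(t) = 7 t e^{- 17 t} u\left(t\right)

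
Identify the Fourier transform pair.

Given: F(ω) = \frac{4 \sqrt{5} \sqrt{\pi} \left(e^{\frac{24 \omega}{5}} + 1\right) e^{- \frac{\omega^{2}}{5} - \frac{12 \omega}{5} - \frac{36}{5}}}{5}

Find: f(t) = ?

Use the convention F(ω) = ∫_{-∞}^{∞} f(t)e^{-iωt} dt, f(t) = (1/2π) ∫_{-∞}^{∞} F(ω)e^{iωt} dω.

f(t) = 4 e^{- \frac{5 t^{2}}{4}} \cos{\left(6 t \right)}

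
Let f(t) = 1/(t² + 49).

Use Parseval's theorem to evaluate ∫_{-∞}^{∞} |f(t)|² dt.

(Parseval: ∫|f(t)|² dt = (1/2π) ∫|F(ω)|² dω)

∫|f(t)|² dt = \frac{\pi}{686}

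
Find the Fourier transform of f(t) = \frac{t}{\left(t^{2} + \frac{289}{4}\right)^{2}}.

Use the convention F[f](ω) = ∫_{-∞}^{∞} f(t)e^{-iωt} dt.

F(ω) = - \frac{i \pi \omega e^{- \frac{17 \left|{\omega}\right|}{2}}}{17}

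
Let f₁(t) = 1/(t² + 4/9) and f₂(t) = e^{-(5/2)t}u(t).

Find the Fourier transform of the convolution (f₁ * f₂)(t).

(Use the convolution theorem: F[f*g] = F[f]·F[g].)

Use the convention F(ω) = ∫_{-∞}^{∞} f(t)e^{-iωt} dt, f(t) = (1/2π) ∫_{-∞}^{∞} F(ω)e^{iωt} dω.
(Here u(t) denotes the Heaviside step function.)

F[f₁*f₂](ω) = \frac{3 \pi e^{- \frac{2 \left|{\omega}\right|}{3}}}{2 i \omega + 5}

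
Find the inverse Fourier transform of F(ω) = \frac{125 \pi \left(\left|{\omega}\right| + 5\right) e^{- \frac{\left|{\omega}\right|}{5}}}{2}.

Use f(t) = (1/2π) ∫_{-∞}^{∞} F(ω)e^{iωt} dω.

f(t) = \frac{5}{\left(t^{2} + \frac{1}{25}\right)^{2}}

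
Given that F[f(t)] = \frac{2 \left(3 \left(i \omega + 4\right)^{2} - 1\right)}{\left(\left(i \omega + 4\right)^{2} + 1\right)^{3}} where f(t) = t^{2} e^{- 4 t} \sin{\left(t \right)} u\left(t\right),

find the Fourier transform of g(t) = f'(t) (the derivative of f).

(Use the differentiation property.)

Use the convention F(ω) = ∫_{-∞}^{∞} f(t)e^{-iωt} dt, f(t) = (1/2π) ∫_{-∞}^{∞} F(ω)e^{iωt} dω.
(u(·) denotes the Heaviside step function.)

F[g](ω) = \frac{2 i \omega \left(3 \left(i \omega + 4\right)^{2} - 1\right)}{\left(\left(i \omega + 4\right)^{2} + 1\right)^{3}}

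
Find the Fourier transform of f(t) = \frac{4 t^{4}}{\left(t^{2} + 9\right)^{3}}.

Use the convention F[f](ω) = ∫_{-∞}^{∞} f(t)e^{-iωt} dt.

F(ω) = \frac{\pi \left(3 \omega^{2} - 5 \left|{\omega}\right| + 1\right) e^{- 3 \left|{\omega}\right|}}{2}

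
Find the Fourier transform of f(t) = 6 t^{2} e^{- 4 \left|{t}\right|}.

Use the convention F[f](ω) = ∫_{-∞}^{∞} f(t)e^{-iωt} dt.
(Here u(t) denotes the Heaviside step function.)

F(ω) = \frac{96 \left(16 - 3 \omega^{2}\right)}{\left(\omega^{2} + 16\right)^{3}}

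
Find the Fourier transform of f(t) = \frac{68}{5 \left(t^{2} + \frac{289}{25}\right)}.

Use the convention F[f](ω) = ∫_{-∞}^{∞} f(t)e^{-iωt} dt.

F(ω) = 4 \pi e^{- \frac{17 \left|{\omega}\right|}{5}}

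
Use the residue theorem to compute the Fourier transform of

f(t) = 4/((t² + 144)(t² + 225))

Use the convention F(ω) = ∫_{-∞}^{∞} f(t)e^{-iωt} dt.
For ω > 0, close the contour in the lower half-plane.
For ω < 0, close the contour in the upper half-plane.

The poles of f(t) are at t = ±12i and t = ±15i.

Let g(z) = f(z)e^{-iωz}; for large |z| the factor e^{-iωz} decays in the lower half-plane when ω > 0 and in the upper half-plane when ω < 0.

Case ω > 0 (lower half-plane, clockwise contour ⇒ F(ω) = -2πi·ΣRes):
  Res_{z = - 12 i} g(z) = \frac{i e^{- 12 \omega}}{486}
  Res_{z = - 15 i} g(z) = - \frac{2 i e^{- 15 \omega}}{1215}
  F(ω) = -2πi·ΣRes = \frac{\pi \left(5 e^{3 \omega} - 4\right) e^{- 15 \omega}}{1215}

Case ω < 0 (upper half-plane, counterclockwise contour ⇒ F(ω) = +2πi·ΣRes):
  Res_{z = 12 i} g(z) = - \frac{i e^{12 \omega}}{486}
  Res_{z = 15 i} g(z) = \frac{2 i e^{15 \omega}}{1215}
  F(ω) = 2πi·ΣRes = \frac{\pi \left(5 - 4 e^{3 \omega}\right) e^{12 \omega}}{1215}

Both cases combine into a single formula in |ω|:

F(ω) = \frac{\pi \left(5 e^{3 \left|{\omega}\right|} - 4\right) e^{- 15 \left|{\omega}\right|}}{1215}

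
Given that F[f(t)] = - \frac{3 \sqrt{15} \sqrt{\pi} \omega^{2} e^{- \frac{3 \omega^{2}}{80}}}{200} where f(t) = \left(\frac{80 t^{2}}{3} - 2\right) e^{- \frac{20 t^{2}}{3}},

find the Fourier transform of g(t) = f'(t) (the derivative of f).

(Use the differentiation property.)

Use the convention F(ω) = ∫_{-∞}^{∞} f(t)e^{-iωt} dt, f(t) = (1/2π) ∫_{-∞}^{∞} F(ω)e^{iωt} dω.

F[g](ω) = - \frac{3 \sqrt{15} i \sqrt{\pi} \omega^{3} e^{- \frac{3 \omega^{2}}{80}}}{200}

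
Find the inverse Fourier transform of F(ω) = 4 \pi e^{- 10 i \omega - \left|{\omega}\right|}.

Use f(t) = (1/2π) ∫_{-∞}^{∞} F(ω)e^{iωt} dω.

f(t) = \frac{4}{\left(t - 10\right)^{2} + 1}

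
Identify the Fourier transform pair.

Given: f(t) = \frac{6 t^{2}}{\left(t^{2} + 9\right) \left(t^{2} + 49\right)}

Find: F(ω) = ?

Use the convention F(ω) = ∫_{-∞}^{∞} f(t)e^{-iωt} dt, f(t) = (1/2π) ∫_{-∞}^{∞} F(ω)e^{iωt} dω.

F(ω) = \frac{3 \pi \left(7 - 3 e^{4 \left|{\omega}\right|}\right) e^{- 7 \left|{\omega}\right|}}{20}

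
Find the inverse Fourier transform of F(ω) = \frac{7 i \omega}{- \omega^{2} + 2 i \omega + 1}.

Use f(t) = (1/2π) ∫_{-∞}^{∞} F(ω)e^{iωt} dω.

f(t) = 7 \left(1 - t\right) e^{- t} u\left(t\right)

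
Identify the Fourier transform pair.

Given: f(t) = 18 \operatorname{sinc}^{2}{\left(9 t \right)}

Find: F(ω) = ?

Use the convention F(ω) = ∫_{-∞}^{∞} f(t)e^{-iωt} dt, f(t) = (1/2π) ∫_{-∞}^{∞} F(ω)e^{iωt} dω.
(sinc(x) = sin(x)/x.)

F(ω) = \begin{cases} \frac{\pi \left(18 - \left|{\omega}\right|\right)}{9} & \text{for}\: \omega > -18 \wedge \omega < 18 \\0 & \text{otherwise} \end{cases}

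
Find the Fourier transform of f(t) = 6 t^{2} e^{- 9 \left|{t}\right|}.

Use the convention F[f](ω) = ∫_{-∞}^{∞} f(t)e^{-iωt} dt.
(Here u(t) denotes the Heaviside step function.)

F(ω) = \frac{648 \left(27 - \omega^{2}\right)}{\left(\omega^{2} + 81\right)^{3}}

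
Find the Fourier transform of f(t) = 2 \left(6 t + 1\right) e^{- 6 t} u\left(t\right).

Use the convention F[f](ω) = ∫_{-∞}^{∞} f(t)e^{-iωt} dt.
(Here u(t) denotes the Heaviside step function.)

F(ω) = \frac{2 \left(- i \omega - 12\right)}{\omega^{2} - 12 i \omega - 36}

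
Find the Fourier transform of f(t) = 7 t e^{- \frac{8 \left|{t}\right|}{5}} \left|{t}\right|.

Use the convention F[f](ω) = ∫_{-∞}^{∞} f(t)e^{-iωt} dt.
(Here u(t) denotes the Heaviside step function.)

F(ω) = \frac{17500 i \omega \left(25 \omega^{2} - 192\right)}{\left(25 \omega^{2} + 64\right)^{3}}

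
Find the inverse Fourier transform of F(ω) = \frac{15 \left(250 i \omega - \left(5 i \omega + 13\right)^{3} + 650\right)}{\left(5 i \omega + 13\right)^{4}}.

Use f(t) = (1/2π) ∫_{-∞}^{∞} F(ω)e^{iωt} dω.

f(t) = 3 \left(t^{2} - 1\right) e^{- \frac{13 t}{5}} u\left(t\right)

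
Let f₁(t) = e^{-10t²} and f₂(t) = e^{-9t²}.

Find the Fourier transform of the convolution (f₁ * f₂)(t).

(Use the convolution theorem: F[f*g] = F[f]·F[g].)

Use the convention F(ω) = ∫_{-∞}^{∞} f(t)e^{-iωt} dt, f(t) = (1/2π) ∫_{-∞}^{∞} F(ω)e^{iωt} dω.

F[f₁*f₂](ω) = \frac{\sqrt{10} \pi e^{- \frac{19 \omega^{2}}{360}}}{30}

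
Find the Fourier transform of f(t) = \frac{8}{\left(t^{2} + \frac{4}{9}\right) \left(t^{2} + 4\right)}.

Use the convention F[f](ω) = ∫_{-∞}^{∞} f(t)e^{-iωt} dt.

F(ω) = - \frac{9 \pi e^{- 2 \left|{\omega}\right|}}{8} + \frac{27 \pi e^{- \frac{2 \left|{\omega}\right|}{3}}}{8}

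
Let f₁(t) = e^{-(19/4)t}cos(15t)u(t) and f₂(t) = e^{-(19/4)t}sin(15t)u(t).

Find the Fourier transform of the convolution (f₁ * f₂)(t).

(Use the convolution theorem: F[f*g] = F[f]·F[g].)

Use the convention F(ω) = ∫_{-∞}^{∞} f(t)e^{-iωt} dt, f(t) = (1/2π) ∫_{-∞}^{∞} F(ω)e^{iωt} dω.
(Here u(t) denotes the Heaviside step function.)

F[f₁*f₂](ω) = \frac{960 \left(4 i \omega + 19\right)}{\left(\left(4 i \omega + 19\right)^{2} + 3600\right)^{2}}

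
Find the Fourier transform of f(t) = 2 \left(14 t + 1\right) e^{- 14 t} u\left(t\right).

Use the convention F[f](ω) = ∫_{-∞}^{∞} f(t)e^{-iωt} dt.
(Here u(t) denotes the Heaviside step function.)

F(ω) = \frac{2 \left(- i \omega - 28\right)}{\omega^{2} - 28 i \omega - 196}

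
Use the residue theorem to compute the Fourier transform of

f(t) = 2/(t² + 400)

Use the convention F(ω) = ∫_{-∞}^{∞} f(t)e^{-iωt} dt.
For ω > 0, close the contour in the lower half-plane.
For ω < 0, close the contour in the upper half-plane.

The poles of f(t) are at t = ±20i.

Let g(z) = f(z)e^{-iωz}; for large |z| the factor e^{-iωz} decays in the lower half-plane when ω > 0 and in the upper half-plane when ω < 0.

Case ω > 0 (lower half-plane, clockwise contour ⇒ F(ω) = -2πi·ΣRes):
  Res_{z = - 20 i} g(z) = \frac{i e^{- 20 \omega}}{20}
  F(ω) = -2πi·ΣRes = \frac{\pi e^{- 20 \omega}}{10}

Case ω < 0 (upper half-plane, counterclockwise contour ⇒ F(ω) = +2πi·ΣRes):
  Res_{z = 20 i} g(z) = - \frac{i e^{20 \omega}}{20}
  F(ω) = 2πi·ΣRes = \frac{\pi e^{20 \omega}}{10}

Both cases combine into a single formula in |ω|:

F(ω) = \frac{\pi e^{- 20 \left|{\omega}\right|}}{10}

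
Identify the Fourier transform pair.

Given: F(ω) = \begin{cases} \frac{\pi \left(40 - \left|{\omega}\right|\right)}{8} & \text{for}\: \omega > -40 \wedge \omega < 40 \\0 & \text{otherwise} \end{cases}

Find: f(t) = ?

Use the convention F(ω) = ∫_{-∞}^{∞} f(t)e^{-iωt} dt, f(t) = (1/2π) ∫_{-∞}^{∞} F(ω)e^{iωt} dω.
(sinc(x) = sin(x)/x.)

f(t) = 100 \operatorname{sinc}^{2}{\left(20 t \right)}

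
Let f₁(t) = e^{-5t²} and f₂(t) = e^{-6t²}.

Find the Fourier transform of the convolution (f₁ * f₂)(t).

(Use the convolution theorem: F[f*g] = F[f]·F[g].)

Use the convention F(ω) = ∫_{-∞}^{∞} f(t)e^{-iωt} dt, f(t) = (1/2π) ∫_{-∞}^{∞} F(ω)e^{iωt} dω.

F[f₁*f₂](ω) = \frac{\sqrt{30} \pi e^{- \frac{11 \omega^{2}}{120}}}{30}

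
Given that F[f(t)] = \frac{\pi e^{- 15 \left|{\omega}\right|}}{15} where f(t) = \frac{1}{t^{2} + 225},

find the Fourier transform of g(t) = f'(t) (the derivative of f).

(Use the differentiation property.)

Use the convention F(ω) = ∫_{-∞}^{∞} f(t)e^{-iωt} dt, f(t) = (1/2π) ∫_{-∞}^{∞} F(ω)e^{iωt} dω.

F[g](ω) = \frac{i \pi \omega e^{- 15 \left|{\omega}\right|}}{15}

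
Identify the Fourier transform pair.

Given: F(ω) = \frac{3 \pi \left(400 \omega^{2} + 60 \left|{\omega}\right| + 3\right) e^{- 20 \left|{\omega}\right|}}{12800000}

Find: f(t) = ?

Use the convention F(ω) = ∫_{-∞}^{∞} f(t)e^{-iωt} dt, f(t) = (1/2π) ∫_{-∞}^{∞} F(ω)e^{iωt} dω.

f(t) = \frac{6}{\left(t^{2} + 400\right)^{3}}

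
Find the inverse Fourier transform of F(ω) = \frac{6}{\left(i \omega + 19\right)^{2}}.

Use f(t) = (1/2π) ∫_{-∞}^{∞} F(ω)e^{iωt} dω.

f(t) = 6 t e^{- 19 t} u\left(t\right)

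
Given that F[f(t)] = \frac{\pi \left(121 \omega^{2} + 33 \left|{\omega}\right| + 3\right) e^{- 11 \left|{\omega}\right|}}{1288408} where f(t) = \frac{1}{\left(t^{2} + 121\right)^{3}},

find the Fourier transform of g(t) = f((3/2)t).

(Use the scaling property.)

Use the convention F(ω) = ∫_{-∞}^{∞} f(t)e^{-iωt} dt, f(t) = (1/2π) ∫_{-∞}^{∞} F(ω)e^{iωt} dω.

F[g](ω) = \frac{\pi \left(484 \omega^{2} + 198 \left|{\omega}\right| + 27\right) e^{- \frac{22 \left|{\omega}\right|}{3}}}{17393508}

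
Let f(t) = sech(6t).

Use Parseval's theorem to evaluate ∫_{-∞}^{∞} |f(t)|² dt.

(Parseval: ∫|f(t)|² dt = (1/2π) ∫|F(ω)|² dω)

∫|f(t)|² dt = \frac{1}{3}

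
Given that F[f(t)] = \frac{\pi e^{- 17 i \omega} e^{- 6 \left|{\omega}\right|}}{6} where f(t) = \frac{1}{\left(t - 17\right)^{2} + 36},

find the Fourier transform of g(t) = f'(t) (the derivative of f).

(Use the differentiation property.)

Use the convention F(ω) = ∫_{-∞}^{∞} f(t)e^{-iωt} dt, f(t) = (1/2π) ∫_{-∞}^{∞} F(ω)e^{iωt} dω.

F[g](ω) = \frac{i \pi \omega e^{- 17 i \omega - 6 \left|{\omega}\right|}}{6}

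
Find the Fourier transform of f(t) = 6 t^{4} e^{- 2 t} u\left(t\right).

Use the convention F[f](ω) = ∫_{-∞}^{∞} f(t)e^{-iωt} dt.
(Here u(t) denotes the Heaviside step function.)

F(ω) = \frac{144}{\left(i \omega + 2\right)^{5}}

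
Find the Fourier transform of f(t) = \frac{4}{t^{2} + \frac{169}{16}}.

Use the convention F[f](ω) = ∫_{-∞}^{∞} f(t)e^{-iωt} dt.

F(ω) = \frac{16 \pi e^{- \frac{13 \left|{\omega}\right|}{4}}}{13}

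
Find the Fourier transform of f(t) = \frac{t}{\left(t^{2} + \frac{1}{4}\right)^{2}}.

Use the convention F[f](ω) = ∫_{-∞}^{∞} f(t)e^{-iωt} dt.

F(ω) = - i \pi \omega e^{- \frac{\left|{\omega}\right|}{2}}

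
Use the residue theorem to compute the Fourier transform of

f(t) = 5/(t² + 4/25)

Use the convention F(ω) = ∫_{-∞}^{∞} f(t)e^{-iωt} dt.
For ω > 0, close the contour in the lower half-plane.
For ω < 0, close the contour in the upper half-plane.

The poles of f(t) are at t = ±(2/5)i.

Let g(z) = f(z)e^{-iωz}; for large |z| the factor e^{-iωz} decays in the lower half-plane when ω > 0 and in the upper half-plane when ω < 0.

Case ω > 0 (lower half-plane, clockwise contour ⇒ F(ω) = -2πi·ΣRes):
  Res_{z = - \frac{2 i}{5}} g(z) = \frac{25 i e^{- \frac{2 \omega}{5}}}{4}
  F(ω) = -2πi·ΣRes = \frac{25 \pi e^{- \frac{2 \omega}{5}}}{2}

Case ω < 0 (upper half-plane, counterclockwise contour ⇒ F(ω) = +2πi·ΣRes):
  Res_{z = \frac{2 i}{5}} g(z) = - \frac{25 i e^{\frac{2 \omega}{5}}}{4}
  F(ω) = 2πi·ΣRes = \frac{25 \pi e^{\frac{2 \omega}{5}}}{2}

Both cases combine into a single formula in |ω|:

F(ω) = \frac{25 \pi e^{- \frac{2 \left|{\omega}\right|}{5}}}{2}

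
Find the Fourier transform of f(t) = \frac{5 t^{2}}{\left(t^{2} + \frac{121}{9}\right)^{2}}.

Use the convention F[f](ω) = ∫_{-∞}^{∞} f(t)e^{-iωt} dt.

F(ω) = \frac{5 \pi \left(3 - 11 \left|{\omega}\right|\right) e^{- \frac{11 \left|{\omega}\right|}{3}}}{22}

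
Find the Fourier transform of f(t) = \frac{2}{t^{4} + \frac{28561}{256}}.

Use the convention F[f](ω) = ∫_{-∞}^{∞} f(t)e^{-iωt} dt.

F(ω) = \frac{128 \pi e^{- \frac{13 \sqrt{2} \left|{\omega}\right|}{8}} \sin{\left(\frac{13 \sqrt{2} \left|{\omega}\right|}{8} + \frac{\pi}{4} \right)}}{2197}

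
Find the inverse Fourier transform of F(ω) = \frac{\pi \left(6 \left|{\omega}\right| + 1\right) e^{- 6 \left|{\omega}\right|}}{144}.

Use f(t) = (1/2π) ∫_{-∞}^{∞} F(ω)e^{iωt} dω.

f(t) = \frac{3}{\left(t^{2} + 36\right)^{2}}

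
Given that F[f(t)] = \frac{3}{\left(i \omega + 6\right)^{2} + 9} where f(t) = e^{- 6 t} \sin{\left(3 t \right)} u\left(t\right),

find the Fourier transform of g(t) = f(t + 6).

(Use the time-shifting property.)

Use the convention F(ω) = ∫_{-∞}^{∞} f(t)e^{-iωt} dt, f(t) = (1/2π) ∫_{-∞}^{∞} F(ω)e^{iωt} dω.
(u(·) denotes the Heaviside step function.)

F[g](ω) = \frac{3 e^{6 i \omega}}{\left(i \omega + 6\right)^{2} + 9}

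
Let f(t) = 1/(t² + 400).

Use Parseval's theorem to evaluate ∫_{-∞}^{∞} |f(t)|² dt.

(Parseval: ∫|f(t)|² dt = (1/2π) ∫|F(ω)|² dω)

∫|f(t)|² dt = \frac{\pi}{16000}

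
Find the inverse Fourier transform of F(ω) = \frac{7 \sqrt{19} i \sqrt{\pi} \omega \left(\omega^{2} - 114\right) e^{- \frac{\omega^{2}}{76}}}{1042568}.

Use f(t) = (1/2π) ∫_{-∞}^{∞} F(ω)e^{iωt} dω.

f(t) = 7 t^{3} e^{- 19 t^{2}}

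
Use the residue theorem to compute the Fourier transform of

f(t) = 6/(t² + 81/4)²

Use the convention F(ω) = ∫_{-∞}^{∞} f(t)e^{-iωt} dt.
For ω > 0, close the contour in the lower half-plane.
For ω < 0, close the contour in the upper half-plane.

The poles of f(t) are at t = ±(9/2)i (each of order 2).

Let g(z) = f(z)e^{-iωz}; for large |z| the factor e^{-iωz} decays in the lower half-plane when ω > 0 and in the upper half-plane when ω < 0.

Case ω > 0 (lower half-plane, clockwise contour ⇒ F(ω) = -2πi·ΣRes):
  Res_{z = - \frac{9 i}{2}} g(z) = \frac{2 i \left(9 \omega + 2\right) e^{- \frac{9 \omega}{2}}}{243} (pole of order 2)
  F(ω) = -2πi·ΣRes = \frac{4 \pi \left(9 \omega + 2\right) e^{- \frac{9 \omega}{2}}}{243}

Case ω < 0 (upper half-plane, counterclockwise contour ⇒ F(ω) = +2πi·ΣRes):
  Res_{z = \frac{9 i}{2}} g(z) = \frac{2 i \left(9 \omega - 2\right) e^{\frac{9 \omega}{2}}}{243} (pole of order 2)
  F(ω) = 2πi·ΣRes = \frac{4 \pi \left(2 - 9 \omega\right) e^{\frac{9 \omega}{2}}}{243}

Both cases combine into a single formula in |ω|:

F(ω) = \frac{4 \pi \left(9 \left|{\omega}\right| + 2\right) e^{- \frac{9 \left|{\omega}\right|}{2}}}{243}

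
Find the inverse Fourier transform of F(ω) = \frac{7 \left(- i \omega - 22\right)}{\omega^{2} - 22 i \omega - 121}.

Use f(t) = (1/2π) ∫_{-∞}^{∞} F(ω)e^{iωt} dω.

f(t) = 7 \left(11 t + 1\right) e^{- 11 t} u\left(t\right)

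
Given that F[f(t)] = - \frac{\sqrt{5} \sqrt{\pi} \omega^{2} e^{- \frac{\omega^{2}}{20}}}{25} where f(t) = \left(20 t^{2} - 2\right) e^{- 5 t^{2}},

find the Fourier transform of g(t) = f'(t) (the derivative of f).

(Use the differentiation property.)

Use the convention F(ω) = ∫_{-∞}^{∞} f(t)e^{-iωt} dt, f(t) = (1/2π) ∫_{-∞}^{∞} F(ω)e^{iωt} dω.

F[g](ω) = - \frac{\sqrt{5} i \sqrt{\pi} \omega^{3} e^{- \frac{\omega^{2}}{20}}}{25}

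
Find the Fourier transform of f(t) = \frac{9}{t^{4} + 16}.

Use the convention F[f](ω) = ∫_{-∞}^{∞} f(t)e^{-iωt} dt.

F(ω) = \frac{9 \pi e^{- \sqrt{2} \left|{\omega}\right|} \sin{\left(\sqrt{2} \left|{\omega}\right| + \frac{\pi}{4} \right)}}{8}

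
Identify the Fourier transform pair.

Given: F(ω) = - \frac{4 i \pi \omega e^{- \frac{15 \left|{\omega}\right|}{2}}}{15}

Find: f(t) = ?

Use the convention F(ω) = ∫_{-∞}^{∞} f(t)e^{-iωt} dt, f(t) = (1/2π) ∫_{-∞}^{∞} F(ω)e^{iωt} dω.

f(t) = \frac{4 t}{\left(t^{2} + \frac{225}{4}\right)^{2}}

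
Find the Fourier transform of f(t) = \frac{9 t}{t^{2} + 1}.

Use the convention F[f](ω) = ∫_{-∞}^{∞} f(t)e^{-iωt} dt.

F(ω) = - 9 i \pi e^{- \left|{\omega}\right|} \operatorname{sign}{\left(\omega \right)}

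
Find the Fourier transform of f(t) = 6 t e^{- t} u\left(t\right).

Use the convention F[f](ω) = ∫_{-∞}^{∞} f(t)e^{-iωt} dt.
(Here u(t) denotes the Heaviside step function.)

F(ω) = \frac{6}{\left(i \omega + 1\right)^{2}}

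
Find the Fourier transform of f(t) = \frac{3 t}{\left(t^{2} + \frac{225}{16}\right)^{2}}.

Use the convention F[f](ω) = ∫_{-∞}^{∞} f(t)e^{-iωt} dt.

F(ω) = - \frac{2 i \pi \omega e^{- \frac{15 \left|{\omega}\right|}{4}}}{5}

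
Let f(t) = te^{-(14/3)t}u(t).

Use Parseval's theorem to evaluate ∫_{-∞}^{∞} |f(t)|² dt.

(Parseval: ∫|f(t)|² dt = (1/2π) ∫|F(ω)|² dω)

∫|f(t)|² dt = \frac{27}{10976}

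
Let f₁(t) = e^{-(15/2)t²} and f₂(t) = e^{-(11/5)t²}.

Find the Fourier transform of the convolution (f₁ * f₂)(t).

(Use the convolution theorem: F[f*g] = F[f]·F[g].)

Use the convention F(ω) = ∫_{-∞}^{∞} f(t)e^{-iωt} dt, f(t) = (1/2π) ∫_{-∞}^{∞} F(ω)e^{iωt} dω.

F[f₁*f₂](ω) = \frac{\sqrt{66} \pi e^{- \frac{97 \omega^{2}}{660}}}{33}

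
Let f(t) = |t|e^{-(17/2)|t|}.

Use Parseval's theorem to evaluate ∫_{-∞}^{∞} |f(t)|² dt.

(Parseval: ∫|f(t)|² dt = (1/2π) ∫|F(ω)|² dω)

∫|f(t)|² dt = \frac{4}{4913}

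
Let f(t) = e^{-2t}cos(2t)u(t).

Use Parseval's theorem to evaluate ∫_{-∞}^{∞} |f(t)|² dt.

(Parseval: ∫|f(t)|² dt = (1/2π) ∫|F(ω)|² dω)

∫|f(t)|² dt = \frac{3}{16}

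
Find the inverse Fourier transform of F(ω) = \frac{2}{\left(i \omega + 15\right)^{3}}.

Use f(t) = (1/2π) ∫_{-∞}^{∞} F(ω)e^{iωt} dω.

f(t) = t^{2} e^{- 15 t} u\left(t\right)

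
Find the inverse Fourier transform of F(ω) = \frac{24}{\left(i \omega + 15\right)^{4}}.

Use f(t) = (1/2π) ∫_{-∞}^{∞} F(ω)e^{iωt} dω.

f(t) = 4 t^{3} e^{- 15 t} u\left(t\right)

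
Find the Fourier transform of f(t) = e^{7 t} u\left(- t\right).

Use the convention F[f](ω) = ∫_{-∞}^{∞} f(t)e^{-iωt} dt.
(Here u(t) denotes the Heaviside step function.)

F(ω) = \frac{i}{\omega + 7 i}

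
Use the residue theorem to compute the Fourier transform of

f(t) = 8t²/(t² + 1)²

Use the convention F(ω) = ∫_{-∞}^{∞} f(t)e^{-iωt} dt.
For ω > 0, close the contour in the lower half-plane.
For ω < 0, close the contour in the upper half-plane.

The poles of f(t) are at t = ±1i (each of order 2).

Let g(z) = f(z)e^{-iωz}; for large |z| the factor e^{-iωz} decays in the lower half-plane when ω > 0 and in the upper half-plane when ω < 0.

Case ω > 0 (lower half-plane, clockwise contour ⇒ F(ω) = -2πi·ΣRes):
  Res_{z = - i} g(z) = 2 i \left(1 - \omega\right) e^{- \omega} (pole of order 2)
  F(ω) = -2πi·ΣRes = 4 \pi \left(1 - \omega\right) e^{- \omega}

Case ω < 0 (upper half-plane, counterclockwise contour ⇒ F(ω) = +2πi·ΣRes):
  Res_{z = i} g(z) = 2 i \left(- \omega - 1\right) e^{\omega} (pole of order 2)
  F(ω) = 2πi·ΣRes = 4 \pi \left(\omega + 1\right) e^{\omega}

Both cases combine into a single formula in |ω|:

F(ω) = 4 \pi \left(1 - \left|{\omega}\right|\right) e^{- \left|{\omega}\right|}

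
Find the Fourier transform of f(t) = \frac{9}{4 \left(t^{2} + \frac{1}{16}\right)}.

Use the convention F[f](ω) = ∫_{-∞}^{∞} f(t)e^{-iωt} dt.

F(ω) = 9 \pi e^{- \frac{\left|{\omega}\right|}{4}}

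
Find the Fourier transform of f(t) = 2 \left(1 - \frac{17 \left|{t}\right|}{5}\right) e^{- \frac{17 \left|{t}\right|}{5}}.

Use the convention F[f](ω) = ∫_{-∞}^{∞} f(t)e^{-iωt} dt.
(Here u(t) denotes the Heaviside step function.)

F(ω) = \frac{17000 \omega^{2}}{\left(25 \omega^{2} + 289\right)^{2}}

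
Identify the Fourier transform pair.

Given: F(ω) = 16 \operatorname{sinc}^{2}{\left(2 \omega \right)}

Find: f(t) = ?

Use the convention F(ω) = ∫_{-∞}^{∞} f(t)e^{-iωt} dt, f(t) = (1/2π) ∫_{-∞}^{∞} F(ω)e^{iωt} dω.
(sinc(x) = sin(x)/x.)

f(t) = 4 \left(\begin{cases} 1 - \frac{\left|{t}\right|}{4} & \text{for}\: \left|{t}\right| < 4 \\0 & \text{otherwise} \end{cases}\right)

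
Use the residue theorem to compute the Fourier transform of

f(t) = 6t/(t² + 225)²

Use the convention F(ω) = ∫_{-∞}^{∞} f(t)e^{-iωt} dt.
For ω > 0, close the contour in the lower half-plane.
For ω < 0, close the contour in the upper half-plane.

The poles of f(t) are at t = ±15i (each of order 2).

Let g(z) = f(z)e^{-iωz}; for large |z| the factor e^{-iωz} decays in the lower half-plane when ω > 0 and in the upper half-plane when ω < 0.

Case ω > 0 (lower half-plane, clockwise contour ⇒ F(ω) = -2πi·ΣRes):
  Res_{z = - 15 i} g(z) = \frac{\omega e^{- 15 \omega}}{10} (pole of order 2)
  F(ω) = -2πi·ΣRes = - \frac{i \pi \omega e^{- 15 \omega}}{5}

Case ω < 0 (upper half-plane, counterclockwise contour ⇒ F(ω) = +2πi·ΣRes):
  Res_{z = 15 i} g(z) = - \frac{\omega e^{15 \omega}}{10} (pole of order 2)
  F(ω) = 2πi·ΣRes = - \frac{i \pi \omega e^{15 \omega}}{5}

Both cases combine into a single formula in |ω|:

F(ω) = - \frac{i \pi \omega e^{- 15 \left|{\omega}\right|}}{5}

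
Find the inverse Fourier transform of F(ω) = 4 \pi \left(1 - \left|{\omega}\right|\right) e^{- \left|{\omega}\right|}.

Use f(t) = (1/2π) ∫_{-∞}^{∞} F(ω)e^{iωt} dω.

f(t) = \frac{8 t^{2}}{\left(t^{2} + 1\right)^{2}}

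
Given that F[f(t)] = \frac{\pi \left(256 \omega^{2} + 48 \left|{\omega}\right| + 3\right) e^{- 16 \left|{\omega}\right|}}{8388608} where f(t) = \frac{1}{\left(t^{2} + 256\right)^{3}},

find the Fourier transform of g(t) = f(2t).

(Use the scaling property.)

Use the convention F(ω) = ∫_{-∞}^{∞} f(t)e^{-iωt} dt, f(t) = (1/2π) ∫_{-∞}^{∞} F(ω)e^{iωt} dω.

F[g](ω) = \frac{\pi \left(64 \omega^{2} + 24 \left|{\omega}\right| + 3\right) e^{- 8 \left|{\omega}\right|}}{16777216}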